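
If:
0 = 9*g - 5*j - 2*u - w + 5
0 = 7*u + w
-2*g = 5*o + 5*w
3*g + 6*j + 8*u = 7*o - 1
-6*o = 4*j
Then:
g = -1155/2329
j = 168/2329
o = -112/2329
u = -82/2329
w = 574/2329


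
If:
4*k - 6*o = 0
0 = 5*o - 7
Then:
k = 21/10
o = 7/5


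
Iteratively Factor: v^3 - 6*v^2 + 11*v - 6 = (v - 1)*(v^2 - 5*v + 6) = (v - 3)*(v - 1)*(v - 2)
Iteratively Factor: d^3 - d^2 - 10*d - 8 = (d + 2)*(d^2 - 3*d - 4) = (d - 4)*(d + 2)*(d + 1)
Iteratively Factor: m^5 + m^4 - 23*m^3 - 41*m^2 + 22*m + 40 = (m + 2)*(m^4 - m^3 - 21*m^2 + m + 20) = (m + 2)*(m + 4)*(m^3 - 5*m^2 - m + 5) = (m - 1)*(m + 2)*(m + 4)*(m^2 - 4*m - 5) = (m - 1)*(m + 1)*(m + 2)*(m + 4)*(m - 5)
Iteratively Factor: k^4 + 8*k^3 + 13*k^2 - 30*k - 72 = (k + 4)*(k^3 + 4*k^2 - 3*k - 18) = (k + 3)*(k + 4)*(k^2 + k - 6) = (k - 2)*(k + 3)*(k + 4)*(k + 3)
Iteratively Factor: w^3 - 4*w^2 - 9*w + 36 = (w + 3)*(w^2 - 7*w + 12) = (w - 3)*(w + 3)*(w - 4)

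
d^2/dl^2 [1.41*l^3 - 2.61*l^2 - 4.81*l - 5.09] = 8.46*l - 5.22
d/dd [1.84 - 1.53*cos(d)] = 1.53*sin(d)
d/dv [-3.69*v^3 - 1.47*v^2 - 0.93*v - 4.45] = -11.07*v^2 - 2.94*v - 0.93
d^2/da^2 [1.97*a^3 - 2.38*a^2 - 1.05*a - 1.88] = 11.82*a - 4.76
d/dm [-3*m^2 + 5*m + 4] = 5 - 6*m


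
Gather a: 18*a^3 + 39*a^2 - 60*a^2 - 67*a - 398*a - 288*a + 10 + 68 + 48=18*a^3 - 21*a^2 - 753*a + 126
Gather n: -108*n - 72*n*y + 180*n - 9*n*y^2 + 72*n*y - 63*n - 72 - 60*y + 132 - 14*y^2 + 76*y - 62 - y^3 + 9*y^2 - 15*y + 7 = n*(9 - 9*y^2) - y^3 - 5*y^2 + y + 5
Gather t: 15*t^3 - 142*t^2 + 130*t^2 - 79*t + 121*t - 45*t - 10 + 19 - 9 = 15*t^3 - 12*t^2 - 3*t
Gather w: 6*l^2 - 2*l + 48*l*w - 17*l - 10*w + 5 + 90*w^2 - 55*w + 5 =6*l^2 - 19*l + 90*w^2 + w*(48*l - 65) + 10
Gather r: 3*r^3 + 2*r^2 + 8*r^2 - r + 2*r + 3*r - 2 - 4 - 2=3*r^3 + 10*r^2 + 4*r - 8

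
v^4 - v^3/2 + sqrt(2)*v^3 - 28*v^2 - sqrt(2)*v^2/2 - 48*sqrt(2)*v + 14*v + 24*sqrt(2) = (v - 1/2)*(v - 4*sqrt(2))*(v + 2*sqrt(2))*(v + 3*sqrt(2))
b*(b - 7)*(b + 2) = b^3 - 5*b^2 - 14*b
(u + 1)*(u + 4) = u^2 + 5*u + 4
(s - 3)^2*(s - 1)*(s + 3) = s^4 - 4*s^3 - 6*s^2 + 36*s - 27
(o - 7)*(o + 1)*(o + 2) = o^3 - 4*o^2 - 19*o - 14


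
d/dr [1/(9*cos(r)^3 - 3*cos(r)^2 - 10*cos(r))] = (27*sin(r) - 10*sin(r)/cos(r)^2 - 6*tan(r))/(9*sin(r)^2 + 3*cos(r) + 1)^2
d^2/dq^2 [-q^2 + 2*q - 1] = -2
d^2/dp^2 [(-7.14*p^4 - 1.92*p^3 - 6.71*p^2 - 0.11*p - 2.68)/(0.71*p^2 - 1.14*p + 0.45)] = (-7.198548*p^6 + 34.674696*p^5 - 69.362244*p^4 + 43.868486*p^3 - 6.68329800000001*p^2 + 10.893222*p - 8.083746)/(0.357911*p^6 - 1.724022*p^5 + 3.448683*p^4 - 3.666924*p^3 + 2.185785*p^2 - 0.69255*p + 0.091125)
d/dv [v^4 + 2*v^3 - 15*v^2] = 2*v*(2*v^2 + 3*v - 15)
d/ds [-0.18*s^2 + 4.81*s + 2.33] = 4.81 - 0.36*s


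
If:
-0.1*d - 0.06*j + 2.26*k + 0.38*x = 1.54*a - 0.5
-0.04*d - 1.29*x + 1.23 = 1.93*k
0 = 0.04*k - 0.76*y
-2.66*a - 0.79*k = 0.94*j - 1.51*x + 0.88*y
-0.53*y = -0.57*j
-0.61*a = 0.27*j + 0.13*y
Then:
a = -0.01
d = 12.15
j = 0.01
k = 0.29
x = 0.15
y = 0.02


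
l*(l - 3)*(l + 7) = l^3 + 4*l^2 - 21*l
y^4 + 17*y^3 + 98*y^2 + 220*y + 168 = (y + 2)^2*(y + 6)*(y + 7)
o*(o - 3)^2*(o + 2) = o^4 - 4*o^3 - 3*o^2 + 18*o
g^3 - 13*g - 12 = (g - 4)*(g + 1)*(g + 3)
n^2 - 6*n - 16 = (n - 8)*(n + 2)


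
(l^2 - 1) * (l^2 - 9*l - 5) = l^4 - 9*l^3 - 6*l^2 + 9*l + 5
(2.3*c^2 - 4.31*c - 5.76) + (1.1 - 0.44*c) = 2.3*c^2 - 4.75*c - 4.66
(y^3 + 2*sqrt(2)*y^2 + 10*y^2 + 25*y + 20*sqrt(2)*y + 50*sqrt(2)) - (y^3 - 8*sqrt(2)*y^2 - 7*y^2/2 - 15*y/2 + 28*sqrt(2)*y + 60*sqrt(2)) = 27*y^2/2 + 10*sqrt(2)*y^2 - 8*sqrt(2)*y + 65*y/2 - 10*sqrt(2)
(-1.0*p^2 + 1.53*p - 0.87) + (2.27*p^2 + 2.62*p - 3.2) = 1.27*p^2 + 4.15*p - 4.07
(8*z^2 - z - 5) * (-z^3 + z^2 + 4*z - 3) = -8*z^5 + 9*z^4 + 36*z^3 - 33*z^2 - 17*z + 15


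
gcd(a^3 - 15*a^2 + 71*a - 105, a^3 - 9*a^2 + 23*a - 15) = a^2 - 8*a + 15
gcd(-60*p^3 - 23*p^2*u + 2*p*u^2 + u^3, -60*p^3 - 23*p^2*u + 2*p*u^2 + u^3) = 60*p^3 + 23*p^2*u - 2*p*u^2 - u^3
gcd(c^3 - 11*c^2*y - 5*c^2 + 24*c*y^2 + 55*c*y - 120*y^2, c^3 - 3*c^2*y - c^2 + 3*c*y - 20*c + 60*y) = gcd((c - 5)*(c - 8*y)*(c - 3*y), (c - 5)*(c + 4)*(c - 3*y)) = -c^2 + 3*c*y + 5*c - 15*y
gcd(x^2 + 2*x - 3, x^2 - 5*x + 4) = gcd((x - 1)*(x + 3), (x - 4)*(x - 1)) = x - 1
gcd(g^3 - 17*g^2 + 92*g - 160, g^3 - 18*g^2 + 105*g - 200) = g^2 - 13*g + 40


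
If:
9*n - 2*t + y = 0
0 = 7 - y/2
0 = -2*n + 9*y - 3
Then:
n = 123/2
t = 1135/4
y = 14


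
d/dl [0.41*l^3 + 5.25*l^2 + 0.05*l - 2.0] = 1.23*l^2 + 10.5*l + 0.05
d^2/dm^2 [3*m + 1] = 0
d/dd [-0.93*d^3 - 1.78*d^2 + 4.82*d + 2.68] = -2.79*d^2 - 3.56*d + 4.82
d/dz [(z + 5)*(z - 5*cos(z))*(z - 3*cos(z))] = (z + 5)*(z - 5*cos(z))*(3*sin(z) + 1) + (z + 5)*(z - 3*cos(z))*(5*sin(z) + 1) + (z - 5*cos(z))*(z - 3*cos(z))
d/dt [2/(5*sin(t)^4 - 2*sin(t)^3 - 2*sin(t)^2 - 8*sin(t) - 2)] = 4*(-10*sin(t)^3 + 3*sin(t)^2 + 2*sin(t) + 4)*cos(t)/(-5*sin(t)^4 + 2*sin(t)^3 + 2*sin(t)^2 + 8*sin(t) + 2)^2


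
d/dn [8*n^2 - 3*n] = 16*n - 3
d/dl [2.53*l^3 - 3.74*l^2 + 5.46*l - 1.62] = 7.59*l^2 - 7.48*l + 5.46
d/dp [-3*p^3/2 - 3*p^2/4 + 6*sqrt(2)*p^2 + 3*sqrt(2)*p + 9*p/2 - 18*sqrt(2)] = -9*p^2/2 - 3*p/2 + 12*sqrt(2)*p + 3*sqrt(2) + 9/2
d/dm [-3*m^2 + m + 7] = 1 - 6*m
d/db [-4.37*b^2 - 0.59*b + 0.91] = -8.74*b - 0.59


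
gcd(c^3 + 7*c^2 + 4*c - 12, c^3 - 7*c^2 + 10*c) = 1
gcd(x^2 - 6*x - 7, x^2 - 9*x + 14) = x - 7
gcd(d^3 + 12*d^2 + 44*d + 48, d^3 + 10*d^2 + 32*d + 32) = d^2 + 6*d + 8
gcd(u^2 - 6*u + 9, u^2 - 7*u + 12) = u - 3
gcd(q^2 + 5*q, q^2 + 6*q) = q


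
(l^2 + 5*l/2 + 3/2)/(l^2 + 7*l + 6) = (l + 3/2)/(l + 6)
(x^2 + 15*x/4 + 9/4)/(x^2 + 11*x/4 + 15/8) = 2*(4*x^2 + 15*x + 9)/(8*x^2 + 22*x + 15)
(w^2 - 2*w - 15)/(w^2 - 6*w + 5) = (w + 3)/(w - 1)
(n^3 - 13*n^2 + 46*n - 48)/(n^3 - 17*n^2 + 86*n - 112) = (n - 3)/(n - 7)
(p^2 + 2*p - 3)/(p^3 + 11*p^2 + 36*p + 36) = (p - 1)/(p^2 + 8*p + 12)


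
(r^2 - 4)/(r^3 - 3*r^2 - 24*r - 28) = (r - 2)/(r^2 - 5*r - 14)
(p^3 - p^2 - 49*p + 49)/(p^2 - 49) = p - 1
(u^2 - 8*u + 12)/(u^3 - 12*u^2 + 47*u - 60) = (u^2 - 8*u + 12)/(u^3 - 12*u^2 + 47*u - 60)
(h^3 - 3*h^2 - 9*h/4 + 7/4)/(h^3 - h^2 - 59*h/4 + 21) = (2*h^2 + h - 1)/(2*h^2 + 5*h - 12)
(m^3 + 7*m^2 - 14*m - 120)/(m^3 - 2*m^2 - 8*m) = (m^2 + 11*m + 30)/(m*(m + 2))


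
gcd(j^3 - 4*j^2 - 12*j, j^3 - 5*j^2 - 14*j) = j^2 + 2*j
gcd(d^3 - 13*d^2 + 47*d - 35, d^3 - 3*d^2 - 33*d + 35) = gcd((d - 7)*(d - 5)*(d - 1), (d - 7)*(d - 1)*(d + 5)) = d^2 - 8*d + 7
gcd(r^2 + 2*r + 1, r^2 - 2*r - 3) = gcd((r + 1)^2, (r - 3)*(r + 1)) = r + 1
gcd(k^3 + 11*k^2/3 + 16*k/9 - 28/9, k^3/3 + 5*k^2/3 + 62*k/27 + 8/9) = 1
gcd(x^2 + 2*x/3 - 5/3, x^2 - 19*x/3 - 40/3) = x + 5/3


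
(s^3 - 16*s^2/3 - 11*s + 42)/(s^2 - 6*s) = s + 2/3 - 7/s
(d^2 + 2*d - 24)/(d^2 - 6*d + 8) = (d + 6)/(d - 2)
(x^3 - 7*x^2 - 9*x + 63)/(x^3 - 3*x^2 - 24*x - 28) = (x^2 - 9)/(x^2 + 4*x + 4)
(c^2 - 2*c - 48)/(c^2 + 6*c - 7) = (c^2 - 2*c - 48)/(c^2 + 6*c - 7)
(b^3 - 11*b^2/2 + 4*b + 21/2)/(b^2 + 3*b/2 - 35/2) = (b^2 - 2*b - 3)/(b + 5)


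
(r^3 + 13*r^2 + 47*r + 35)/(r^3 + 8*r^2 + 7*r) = (r + 5)/r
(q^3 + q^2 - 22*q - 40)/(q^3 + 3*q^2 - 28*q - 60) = (q + 4)/(q + 6)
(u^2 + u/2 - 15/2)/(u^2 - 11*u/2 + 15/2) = (u + 3)/(u - 3)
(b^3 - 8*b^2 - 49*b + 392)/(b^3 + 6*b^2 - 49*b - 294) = (b - 8)/(b + 6)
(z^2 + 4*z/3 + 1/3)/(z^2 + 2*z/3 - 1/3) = (3*z + 1)/(3*z - 1)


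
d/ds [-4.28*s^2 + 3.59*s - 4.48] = 3.59 - 8.56*s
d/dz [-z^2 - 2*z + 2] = -2*z - 2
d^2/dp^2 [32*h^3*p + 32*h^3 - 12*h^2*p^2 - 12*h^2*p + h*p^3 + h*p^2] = 2*h*(-12*h + 3*p + 1)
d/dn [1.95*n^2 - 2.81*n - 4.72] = 3.9*n - 2.81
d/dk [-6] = 0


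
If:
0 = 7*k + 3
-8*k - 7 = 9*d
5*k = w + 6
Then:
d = -25/63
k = -3/7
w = -57/7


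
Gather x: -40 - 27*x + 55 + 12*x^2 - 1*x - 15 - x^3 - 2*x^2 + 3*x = -x^3 + 10*x^2 - 25*x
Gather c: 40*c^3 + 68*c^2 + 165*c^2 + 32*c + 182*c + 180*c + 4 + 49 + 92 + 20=40*c^3 + 233*c^2 + 394*c + 165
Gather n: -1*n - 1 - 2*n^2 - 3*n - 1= -2*n^2 - 4*n - 2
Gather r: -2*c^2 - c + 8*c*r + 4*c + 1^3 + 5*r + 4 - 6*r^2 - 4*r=-2*c^2 + 3*c - 6*r^2 + r*(8*c + 1) + 5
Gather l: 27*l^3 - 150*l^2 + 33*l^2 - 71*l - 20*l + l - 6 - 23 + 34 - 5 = 27*l^3 - 117*l^2 - 90*l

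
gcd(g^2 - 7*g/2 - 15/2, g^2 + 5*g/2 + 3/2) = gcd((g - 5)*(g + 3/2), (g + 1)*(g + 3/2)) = g + 3/2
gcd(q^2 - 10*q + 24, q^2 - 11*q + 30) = q - 6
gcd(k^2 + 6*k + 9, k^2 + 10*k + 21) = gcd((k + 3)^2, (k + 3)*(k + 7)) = k + 3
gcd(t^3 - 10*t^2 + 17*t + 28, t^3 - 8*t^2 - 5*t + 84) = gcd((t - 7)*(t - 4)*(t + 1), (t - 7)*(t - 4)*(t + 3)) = t^2 - 11*t + 28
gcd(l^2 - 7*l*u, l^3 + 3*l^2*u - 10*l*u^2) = l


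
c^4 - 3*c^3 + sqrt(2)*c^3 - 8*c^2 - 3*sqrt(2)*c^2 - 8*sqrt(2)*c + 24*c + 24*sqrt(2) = (c - 3)*(c - 2*sqrt(2))*(c + sqrt(2))*(c + 2*sqrt(2))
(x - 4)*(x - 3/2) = x^2 - 11*x/2 + 6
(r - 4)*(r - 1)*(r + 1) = r^3 - 4*r^2 - r + 4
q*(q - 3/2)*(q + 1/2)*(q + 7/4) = q^4 + 3*q^3/4 - 5*q^2/2 - 21*q/16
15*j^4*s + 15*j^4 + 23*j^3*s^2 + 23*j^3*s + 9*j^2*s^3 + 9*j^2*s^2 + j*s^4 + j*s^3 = (j + s)*(3*j + s)*(5*j + s)*(j*s + j)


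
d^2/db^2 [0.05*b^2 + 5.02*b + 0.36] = 0.100000000000000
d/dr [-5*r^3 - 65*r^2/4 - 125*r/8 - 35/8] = -15*r^2 - 65*r/2 - 125/8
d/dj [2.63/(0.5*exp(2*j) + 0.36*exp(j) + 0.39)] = (-2.63*exp(j) - 0.9468)*exp(j)/(0.5*exp(2*j) + 0.36*exp(j) + 0.39)^2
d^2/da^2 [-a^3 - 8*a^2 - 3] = -6*a - 16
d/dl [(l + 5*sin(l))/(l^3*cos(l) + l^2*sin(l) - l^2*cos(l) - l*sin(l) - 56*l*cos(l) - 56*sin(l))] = (l^4*sin(l) - l^3*sin(l) - 3*l^3*cos(l) + 5*l^3 - 57*l^2*sin(l) - 15*l^2*sin(2*l)/2 + 2*l^2*cos(l) - 5*l^2 + 5*sqrt(2)*l*sin(2*l + pi/4) + 56*l*cos(l) - 285*l - 56*sin(l) + 140*sin(2*l) - 5*cos(2*l)/2 + 5/2)/((l - 8)^2*(l + 7)^2*(l*cos(l) + sin(l))^2)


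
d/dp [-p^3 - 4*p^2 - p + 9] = -3*p^2 - 8*p - 1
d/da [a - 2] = 1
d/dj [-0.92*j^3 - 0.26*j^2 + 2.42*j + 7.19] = -2.76*j^2 - 0.52*j + 2.42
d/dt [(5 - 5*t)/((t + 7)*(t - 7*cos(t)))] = 5*((t - 1)*(t + 7)*(7*sin(t) + 1) + (t - 1)*(t - 7*cos(t)) - (t + 7)*(t - 7*cos(t)))/((t + 7)^2*(t - 7*cos(t))^2)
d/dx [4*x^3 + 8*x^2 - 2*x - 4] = 12*x^2 + 16*x - 2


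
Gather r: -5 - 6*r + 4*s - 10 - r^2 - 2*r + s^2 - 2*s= -r^2 - 8*r + s^2 + 2*s - 15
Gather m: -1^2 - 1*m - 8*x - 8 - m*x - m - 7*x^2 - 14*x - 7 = m*(-x - 2) - 7*x^2 - 22*x - 16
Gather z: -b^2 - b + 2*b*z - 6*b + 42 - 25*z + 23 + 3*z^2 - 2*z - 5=-b^2 - 7*b + 3*z^2 + z*(2*b - 27) + 60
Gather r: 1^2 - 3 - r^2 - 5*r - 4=-r^2 - 5*r - 6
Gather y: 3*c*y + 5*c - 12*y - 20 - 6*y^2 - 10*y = 5*c - 6*y^2 + y*(3*c - 22) - 20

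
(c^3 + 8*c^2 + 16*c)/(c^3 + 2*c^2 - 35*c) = (c^2 + 8*c + 16)/(c^2 + 2*c - 35)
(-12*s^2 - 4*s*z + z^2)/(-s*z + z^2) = (12*s^2 + 4*s*z - z^2)/(z*(s - z))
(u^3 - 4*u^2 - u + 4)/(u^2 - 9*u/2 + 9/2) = 2*(u^3 - 4*u^2 - u + 4)/(2*u^2 - 9*u + 9)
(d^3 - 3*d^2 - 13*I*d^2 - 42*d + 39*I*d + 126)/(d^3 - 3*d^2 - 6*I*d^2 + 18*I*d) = (d - 7*I)/d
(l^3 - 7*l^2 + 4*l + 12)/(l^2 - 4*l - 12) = (l^2 - l - 2)/(l + 2)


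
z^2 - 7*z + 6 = (z - 6)*(z - 1)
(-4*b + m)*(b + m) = -4*b^2 - 3*b*m + m^2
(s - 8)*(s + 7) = s^2 - s - 56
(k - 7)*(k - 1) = k^2 - 8*k + 7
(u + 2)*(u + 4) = u^2 + 6*u + 8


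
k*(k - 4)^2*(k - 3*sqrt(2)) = k^4 - 8*k^3 - 3*sqrt(2)*k^3 + 16*k^2 + 24*sqrt(2)*k^2 - 48*sqrt(2)*k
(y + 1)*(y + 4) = y^2 + 5*y + 4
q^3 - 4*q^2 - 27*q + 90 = (q - 6)*(q - 3)*(q + 5)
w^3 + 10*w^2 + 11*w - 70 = (w - 2)*(w + 5)*(w + 7)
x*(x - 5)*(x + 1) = x^3 - 4*x^2 - 5*x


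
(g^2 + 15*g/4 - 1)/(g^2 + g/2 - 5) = (4*g^2 + 15*g - 4)/(2*(2*g^2 + g - 10))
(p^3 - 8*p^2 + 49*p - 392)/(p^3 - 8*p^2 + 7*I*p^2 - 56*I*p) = (p - 7*I)/p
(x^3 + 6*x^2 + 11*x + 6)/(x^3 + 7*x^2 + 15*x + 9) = (x + 2)/(x + 3)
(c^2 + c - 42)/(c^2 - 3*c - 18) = (c + 7)/(c + 3)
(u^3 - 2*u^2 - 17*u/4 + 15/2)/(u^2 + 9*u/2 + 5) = (4*u^2 - 16*u + 15)/(2*(2*u + 5))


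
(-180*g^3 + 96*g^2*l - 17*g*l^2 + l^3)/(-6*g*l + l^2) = 30*g^2/l - 11*g + l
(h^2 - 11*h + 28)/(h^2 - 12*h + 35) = (h - 4)/(h - 5)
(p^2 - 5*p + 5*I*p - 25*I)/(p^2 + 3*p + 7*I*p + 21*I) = (p^2 + 5*p*(-1 + I) - 25*I)/(p^2 + p*(3 + 7*I) + 21*I)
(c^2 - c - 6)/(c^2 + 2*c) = (c - 3)/c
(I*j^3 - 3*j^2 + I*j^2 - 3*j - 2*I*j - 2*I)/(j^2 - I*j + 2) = (I*j^2 + j*(-2 + I) - 2)/(j - 2*I)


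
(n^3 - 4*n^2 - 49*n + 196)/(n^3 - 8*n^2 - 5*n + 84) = (n + 7)/(n + 3)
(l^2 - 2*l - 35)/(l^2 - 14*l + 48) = (l^2 - 2*l - 35)/(l^2 - 14*l + 48)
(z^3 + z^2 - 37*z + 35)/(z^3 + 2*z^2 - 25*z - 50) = (z^2 + 6*z - 7)/(z^2 + 7*z + 10)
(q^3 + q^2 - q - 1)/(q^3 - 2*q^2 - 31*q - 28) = (q^2 - 1)/(q^2 - 3*q - 28)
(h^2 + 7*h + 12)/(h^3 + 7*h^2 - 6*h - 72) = (h + 3)/(h^2 + 3*h - 18)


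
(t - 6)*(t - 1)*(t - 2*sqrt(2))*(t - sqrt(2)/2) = t^4 - 7*t^3 - 5*sqrt(2)*t^3/2 + 8*t^2 + 35*sqrt(2)*t^2/2 - 15*sqrt(2)*t - 14*t + 12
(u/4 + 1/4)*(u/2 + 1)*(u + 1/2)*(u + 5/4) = u^4/8 + 19*u^3/32 + 63*u^2/64 + 43*u/64 + 5/32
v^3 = v^3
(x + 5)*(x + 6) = x^2 + 11*x + 30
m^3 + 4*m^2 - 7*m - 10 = (m - 2)*(m + 1)*(m + 5)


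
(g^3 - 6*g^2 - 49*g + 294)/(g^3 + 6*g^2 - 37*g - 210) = (g - 7)/(g + 5)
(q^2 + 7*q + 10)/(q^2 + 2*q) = (q + 5)/q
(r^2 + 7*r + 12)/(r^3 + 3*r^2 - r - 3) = (r + 4)/(r^2 - 1)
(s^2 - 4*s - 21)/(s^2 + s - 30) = (s^2 - 4*s - 21)/(s^2 + s - 30)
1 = 1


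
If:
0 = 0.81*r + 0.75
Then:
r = -0.93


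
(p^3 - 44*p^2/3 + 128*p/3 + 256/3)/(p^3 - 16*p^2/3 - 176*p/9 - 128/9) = 3*(p - 8)/(3*p + 4)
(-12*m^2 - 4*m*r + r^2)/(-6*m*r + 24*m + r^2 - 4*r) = (2*m + r)/(r - 4)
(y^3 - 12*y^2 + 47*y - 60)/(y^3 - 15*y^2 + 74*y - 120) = (y - 3)/(y - 6)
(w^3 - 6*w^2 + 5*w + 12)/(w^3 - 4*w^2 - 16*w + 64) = (w^2 - 2*w - 3)/(w^2 - 16)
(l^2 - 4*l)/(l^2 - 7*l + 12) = l/(l - 3)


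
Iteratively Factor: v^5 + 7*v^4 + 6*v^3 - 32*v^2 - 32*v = (v + 1)*(v^4 + 6*v^3 - 32*v) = (v + 1)*(v + 4)*(v^3 + 2*v^2 - 8*v) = (v - 2)*(v + 1)*(v + 4)*(v^2 + 4*v) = (v - 2)*(v + 1)*(v + 4)^2*(v)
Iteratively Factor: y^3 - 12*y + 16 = (y - 2)*(y^2 + 2*y - 8) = (y - 2)^2*(y + 4)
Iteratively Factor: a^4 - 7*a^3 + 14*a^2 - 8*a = (a - 2)*(a^3 - 5*a^2 + 4*a) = (a - 2)*(a - 1)*(a^2 - 4*a) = a*(a - 2)*(a - 1)*(a - 4)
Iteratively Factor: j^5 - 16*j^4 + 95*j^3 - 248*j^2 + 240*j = (j - 4)*(j^4 - 12*j^3 + 47*j^2 - 60*j) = (j - 4)*(j - 3)*(j^3 - 9*j^2 + 20*j) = (j - 4)^2*(j - 3)*(j^2 - 5*j) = j*(j - 4)^2*(j - 3)*(j - 5)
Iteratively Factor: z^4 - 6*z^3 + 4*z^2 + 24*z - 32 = (z + 2)*(z^3 - 8*z^2 + 20*z - 16) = (z - 4)*(z + 2)*(z^2 - 4*z + 4) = (z - 4)*(z - 2)*(z + 2)*(z - 2)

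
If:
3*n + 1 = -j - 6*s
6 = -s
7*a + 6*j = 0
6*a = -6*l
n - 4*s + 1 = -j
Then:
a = 330/7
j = -55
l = -330/7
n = 30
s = -6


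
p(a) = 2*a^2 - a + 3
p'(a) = 4*a - 1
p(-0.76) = 4.92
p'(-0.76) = -4.04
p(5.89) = 66.49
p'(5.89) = 22.56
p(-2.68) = 20.04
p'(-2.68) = -11.72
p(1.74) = 7.32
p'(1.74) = 5.96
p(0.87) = 3.64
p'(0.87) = 2.48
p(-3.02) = 24.26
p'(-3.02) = -13.08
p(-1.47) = 8.79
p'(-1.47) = -6.88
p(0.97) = 3.91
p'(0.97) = 2.88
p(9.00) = 156.00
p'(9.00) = 35.00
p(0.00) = 3.00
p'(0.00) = -1.00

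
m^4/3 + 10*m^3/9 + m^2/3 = m^2*(m/3 + 1)*(m + 1/3)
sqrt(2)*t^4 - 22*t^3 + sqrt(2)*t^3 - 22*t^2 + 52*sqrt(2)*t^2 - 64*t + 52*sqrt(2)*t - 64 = (t - 8*sqrt(2))*(t - 2*sqrt(2))*(t - sqrt(2))*(sqrt(2)*t + sqrt(2))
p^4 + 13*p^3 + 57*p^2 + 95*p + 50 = (p + 1)*(p + 2)*(p + 5)^2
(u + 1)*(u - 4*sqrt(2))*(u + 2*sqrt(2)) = u^3 - 2*sqrt(2)*u^2 + u^2 - 16*u - 2*sqrt(2)*u - 16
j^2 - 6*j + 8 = (j - 4)*(j - 2)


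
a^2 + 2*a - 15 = (a - 3)*(a + 5)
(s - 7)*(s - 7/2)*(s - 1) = s^3 - 23*s^2/2 + 35*s - 49/2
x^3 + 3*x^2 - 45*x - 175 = (x - 7)*(x + 5)^2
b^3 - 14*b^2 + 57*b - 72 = (b - 8)*(b - 3)^2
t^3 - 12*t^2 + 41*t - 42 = (t - 7)*(t - 3)*(t - 2)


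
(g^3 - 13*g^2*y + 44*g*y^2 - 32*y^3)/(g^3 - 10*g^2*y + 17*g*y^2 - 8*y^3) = (-g + 4*y)/(-g + y)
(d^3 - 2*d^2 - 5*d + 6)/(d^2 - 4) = (d^2 - 4*d + 3)/(d - 2)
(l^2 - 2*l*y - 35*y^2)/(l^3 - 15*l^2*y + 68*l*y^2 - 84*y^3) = (l + 5*y)/(l^2 - 8*l*y + 12*y^2)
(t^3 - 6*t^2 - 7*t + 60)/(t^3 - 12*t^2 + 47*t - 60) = (t + 3)/(t - 3)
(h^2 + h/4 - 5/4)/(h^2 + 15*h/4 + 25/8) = 2*(h - 1)/(2*h + 5)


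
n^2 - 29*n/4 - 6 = (n - 8)*(n + 3/4)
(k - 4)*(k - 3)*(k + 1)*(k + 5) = k^4 - k^3 - 25*k^2 + 37*k + 60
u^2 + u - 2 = (u - 1)*(u + 2)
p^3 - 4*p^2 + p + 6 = (p - 3)*(p - 2)*(p + 1)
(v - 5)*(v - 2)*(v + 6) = v^3 - v^2 - 32*v + 60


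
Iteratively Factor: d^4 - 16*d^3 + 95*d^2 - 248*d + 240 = (d - 5)*(d^3 - 11*d^2 + 40*d - 48) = (d - 5)*(d - 4)*(d^2 - 7*d + 12) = (d - 5)*(d - 4)*(d - 3)*(d - 4)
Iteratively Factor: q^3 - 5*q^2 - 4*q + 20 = (q - 5)*(q^2 - 4) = (q - 5)*(q + 2)*(q - 2)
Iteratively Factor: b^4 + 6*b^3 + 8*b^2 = (b)*(b^3 + 6*b^2 + 8*b) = b^2*(b^2 + 6*b + 8) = b^2*(b + 2)*(b + 4)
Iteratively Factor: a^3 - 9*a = (a)*(a^2 - 9) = a*(a - 3)*(a + 3)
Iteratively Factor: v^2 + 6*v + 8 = (v + 4)*(v + 2)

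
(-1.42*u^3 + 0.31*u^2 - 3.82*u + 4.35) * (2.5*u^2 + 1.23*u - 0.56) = -3.55*u^5 - 0.9716*u^4 - 8.3735*u^3 + 6.0028*u^2 + 7.4897*u - 2.436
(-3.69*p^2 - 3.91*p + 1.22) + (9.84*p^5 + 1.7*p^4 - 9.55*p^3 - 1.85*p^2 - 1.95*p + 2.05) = 9.84*p^5 + 1.7*p^4 - 9.55*p^3 - 5.54*p^2 - 5.86*p + 3.27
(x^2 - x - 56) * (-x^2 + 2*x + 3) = -x^4 + 3*x^3 + 57*x^2 - 115*x - 168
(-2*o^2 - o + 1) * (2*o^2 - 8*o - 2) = -4*o^4 + 14*o^3 + 14*o^2 - 6*o - 2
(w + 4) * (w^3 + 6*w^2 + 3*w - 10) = w^4 + 10*w^3 + 27*w^2 + 2*w - 40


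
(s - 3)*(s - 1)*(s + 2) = s^3 - 2*s^2 - 5*s + 6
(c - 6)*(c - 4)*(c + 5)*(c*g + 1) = c^4*g - 5*c^3*g + c^3 - 26*c^2*g - 5*c^2 + 120*c*g - 26*c + 120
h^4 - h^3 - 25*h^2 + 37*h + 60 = (h - 4)*(h - 3)*(h + 1)*(h + 5)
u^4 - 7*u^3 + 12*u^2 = u^2*(u - 4)*(u - 3)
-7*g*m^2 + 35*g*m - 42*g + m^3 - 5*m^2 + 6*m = (-7*g + m)*(m - 3)*(m - 2)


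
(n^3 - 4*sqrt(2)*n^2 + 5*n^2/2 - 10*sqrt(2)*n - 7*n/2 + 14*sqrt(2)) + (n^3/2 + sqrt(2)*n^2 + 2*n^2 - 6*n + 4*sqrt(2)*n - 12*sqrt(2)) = 3*n^3/2 - 3*sqrt(2)*n^2 + 9*n^2/2 - 19*n/2 - 6*sqrt(2)*n + 2*sqrt(2)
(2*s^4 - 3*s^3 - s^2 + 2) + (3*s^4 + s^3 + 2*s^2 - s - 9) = 5*s^4 - 2*s^3 + s^2 - s - 7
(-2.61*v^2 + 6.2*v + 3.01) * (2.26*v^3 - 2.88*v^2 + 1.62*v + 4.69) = -5.8986*v^5 + 21.5288*v^4 - 15.2816*v^3 - 10.8657*v^2 + 33.9542*v + 14.1169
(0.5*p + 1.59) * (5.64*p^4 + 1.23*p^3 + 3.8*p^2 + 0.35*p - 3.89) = 2.82*p^5 + 9.5826*p^4 + 3.8557*p^3 + 6.217*p^2 - 1.3885*p - 6.1851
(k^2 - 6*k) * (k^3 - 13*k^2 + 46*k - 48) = k^5 - 19*k^4 + 124*k^3 - 324*k^2 + 288*k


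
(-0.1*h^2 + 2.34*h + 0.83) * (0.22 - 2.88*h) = 0.288*h^3 - 6.7612*h^2 - 1.8756*h + 0.1826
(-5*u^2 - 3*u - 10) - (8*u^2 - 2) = -13*u^2 - 3*u - 8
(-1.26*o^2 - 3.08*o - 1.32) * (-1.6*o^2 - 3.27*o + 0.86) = 2.016*o^4 + 9.0482*o^3 + 11.1*o^2 + 1.6676*o - 1.1352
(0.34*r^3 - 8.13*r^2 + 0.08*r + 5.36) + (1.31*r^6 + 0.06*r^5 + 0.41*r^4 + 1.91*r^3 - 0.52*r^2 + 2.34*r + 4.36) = 1.31*r^6 + 0.06*r^5 + 0.41*r^4 + 2.25*r^3 - 8.65*r^2 + 2.42*r + 9.72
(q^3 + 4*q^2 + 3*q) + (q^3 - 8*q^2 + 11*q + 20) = 2*q^3 - 4*q^2 + 14*q + 20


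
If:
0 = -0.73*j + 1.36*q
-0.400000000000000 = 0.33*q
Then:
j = -2.26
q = -1.21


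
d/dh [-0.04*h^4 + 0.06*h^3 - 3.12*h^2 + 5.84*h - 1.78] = -0.16*h^3 + 0.18*h^2 - 6.24*h + 5.84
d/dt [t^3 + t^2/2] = t*(3*t + 1)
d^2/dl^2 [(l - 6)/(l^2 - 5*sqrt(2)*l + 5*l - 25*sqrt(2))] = 2*((l - 6)*(2*l - 5*sqrt(2) + 5)^2 + (-3*l + 1 + 5*sqrt(2))*(l^2 - 5*sqrt(2)*l + 5*l - 25*sqrt(2)))/(l^2 - 5*sqrt(2)*l + 5*l - 25*sqrt(2))^3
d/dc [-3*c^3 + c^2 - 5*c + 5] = -9*c^2 + 2*c - 5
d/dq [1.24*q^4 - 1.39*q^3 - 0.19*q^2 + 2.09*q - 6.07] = 4.96*q^3 - 4.17*q^2 - 0.38*q + 2.09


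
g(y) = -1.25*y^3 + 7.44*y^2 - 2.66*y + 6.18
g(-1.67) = 37.19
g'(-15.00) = -1069.61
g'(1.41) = 10.87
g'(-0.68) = -14.51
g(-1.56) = 33.18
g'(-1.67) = -37.97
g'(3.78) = 0.00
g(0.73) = 7.72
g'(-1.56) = -35.00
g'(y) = -3.75*y^2 + 14.88*y - 2.66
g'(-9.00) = -440.33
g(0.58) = 6.90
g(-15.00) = 5938.83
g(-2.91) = 107.73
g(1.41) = 13.72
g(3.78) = 34.92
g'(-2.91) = -77.72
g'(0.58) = 4.71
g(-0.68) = 11.82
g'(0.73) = 6.20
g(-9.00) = 1544.01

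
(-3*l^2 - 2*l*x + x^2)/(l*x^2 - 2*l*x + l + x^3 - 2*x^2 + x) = (-3*l + x)/(x^2 - 2*x + 1)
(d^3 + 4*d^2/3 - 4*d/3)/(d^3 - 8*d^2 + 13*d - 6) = d*(3*d^2 + 4*d - 4)/(3*(d^3 - 8*d^2 + 13*d - 6))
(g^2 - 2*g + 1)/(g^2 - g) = (g - 1)/g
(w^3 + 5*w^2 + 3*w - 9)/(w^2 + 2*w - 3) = w + 3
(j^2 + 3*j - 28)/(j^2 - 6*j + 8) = (j + 7)/(j - 2)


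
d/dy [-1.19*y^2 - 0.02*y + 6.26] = -2.38*y - 0.02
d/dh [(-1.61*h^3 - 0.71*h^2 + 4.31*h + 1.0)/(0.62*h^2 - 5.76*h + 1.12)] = (-0.9982*h^4 + 18.5472*h^3 - 3.9922*h^2 - 2.8304*h + 10.5872)/(0.3844*h^4 - 7.1424*h^3 + 34.5664*h^2 - 12.9024*h + 1.2544)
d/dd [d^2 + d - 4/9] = 2*d + 1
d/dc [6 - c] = -1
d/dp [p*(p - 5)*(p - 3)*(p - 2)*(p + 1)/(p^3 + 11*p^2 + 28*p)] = 2*(p^5 + 12*p^4 - 43*p^3 - 263*p^2 + 618*p + 179)/(p^4 + 22*p^3 + 177*p^2 + 616*p + 784)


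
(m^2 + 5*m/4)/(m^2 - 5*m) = (m + 5/4)/(m - 5)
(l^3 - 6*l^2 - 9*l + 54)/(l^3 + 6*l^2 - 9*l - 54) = (l - 6)/(l + 6)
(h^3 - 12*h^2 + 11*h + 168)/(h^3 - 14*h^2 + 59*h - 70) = (h^2 - 5*h - 24)/(h^2 - 7*h + 10)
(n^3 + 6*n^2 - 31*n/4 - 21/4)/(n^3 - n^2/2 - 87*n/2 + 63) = (n + 1/2)/(n - 6)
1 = 1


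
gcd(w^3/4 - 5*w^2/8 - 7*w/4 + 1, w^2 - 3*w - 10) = w + 2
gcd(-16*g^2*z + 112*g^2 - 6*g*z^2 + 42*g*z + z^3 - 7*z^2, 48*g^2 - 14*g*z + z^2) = -8*g + z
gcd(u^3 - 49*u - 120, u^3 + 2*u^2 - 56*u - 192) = u - 8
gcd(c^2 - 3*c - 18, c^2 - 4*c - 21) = c + 3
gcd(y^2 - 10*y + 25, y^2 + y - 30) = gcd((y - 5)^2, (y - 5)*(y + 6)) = y - 5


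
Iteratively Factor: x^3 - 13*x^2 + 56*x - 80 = (x - 4)*(x^2 - 9*x + 20) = (x - 5)*(x - 4)*(x - 4)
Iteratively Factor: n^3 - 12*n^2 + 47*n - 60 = (n - 5)*(n^2 - 7*n + 12) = (n - 5)*(n - 4)*(n - 3)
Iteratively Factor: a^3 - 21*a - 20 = (a - 5)*(a^2 + 5*a + 4) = (a - 5)*(a + 1)*(a + 4)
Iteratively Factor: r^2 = (r)*(r)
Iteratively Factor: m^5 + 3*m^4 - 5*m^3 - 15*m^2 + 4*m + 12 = (m - 1)*(m^4 + 4*m^3 - m^2 - 16*m - 12) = (m - 2)*(m - 1)*(m^3 + 6*m^2 + 11*m + 6) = (m - 2)*(m - 1)*(m + 2)*(m^2 + 4*m + 3) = (m - 2)*(m - 1)*(m + 1)*(m + 2)*(m + 3)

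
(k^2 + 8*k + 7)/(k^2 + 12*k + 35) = (k + 1)/(k + 5)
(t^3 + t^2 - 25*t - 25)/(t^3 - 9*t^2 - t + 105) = (t^2 + 6*t + 5)/(t^2 - 4*t - 21)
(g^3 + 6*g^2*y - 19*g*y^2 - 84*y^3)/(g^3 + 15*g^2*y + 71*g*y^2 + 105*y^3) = (g - 4*y)/(g + 5*y)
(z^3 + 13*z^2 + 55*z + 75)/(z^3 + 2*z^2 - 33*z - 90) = (z + 5)/(z - 6)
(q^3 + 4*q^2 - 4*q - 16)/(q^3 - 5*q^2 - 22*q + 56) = (q + 2)/(q - 7)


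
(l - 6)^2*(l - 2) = l^3 - 14*l^2 + 60*l - 72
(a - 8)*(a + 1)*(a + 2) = a^3 - 5*a^2 - 22*a - 16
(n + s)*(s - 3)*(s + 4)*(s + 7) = n*s^3 + 8*n*s^2 - 5*n*s - 84*n + s^4 + 8*s^3 - 5*s^2 - 84*s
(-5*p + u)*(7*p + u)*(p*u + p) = -35*p^3*u - 35*p^3 + 2*p^2*u^2 + 2*p^2*u + p*u^3 + p*u^2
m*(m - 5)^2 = m^3 - 10*m^2 + 25*m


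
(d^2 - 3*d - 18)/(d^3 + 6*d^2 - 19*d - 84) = (d - 6)/(d^2 + 3*d - 28)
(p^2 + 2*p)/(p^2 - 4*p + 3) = p*(p + 2)/(p^2 - 4*p + 3)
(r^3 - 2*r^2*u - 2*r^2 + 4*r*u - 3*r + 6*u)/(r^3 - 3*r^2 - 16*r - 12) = (r^2 - 2*r*u - 3*r + 6*u)/(r^2 - 4*r - 12)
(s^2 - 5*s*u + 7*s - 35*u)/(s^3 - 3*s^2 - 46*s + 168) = (s - 5*u)/(s^2 - 10*s + 24)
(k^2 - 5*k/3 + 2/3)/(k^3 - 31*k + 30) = (k - 2/3)/(k^2 + k - 30)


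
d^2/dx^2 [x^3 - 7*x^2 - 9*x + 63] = 6*x - 14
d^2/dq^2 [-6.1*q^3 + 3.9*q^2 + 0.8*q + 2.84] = 7.8 - 36.6*q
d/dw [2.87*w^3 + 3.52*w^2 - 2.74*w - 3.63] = 8.61*w^2 + 7.04*w - 2.74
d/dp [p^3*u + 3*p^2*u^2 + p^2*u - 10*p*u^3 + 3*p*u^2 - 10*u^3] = u*(3*p^2 + 6*p*u + 2*p - 10*u^2 + 3*u)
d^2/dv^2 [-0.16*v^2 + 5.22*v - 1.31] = -0.320000000000000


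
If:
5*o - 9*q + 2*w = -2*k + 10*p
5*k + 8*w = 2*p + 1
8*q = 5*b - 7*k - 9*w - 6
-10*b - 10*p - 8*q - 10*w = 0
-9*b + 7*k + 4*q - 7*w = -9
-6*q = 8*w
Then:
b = 3067/2436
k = -2/609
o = -12227/6090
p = -1549/1218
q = 155/609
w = -155/812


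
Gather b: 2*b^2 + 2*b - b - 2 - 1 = 2*b^2 + b - 3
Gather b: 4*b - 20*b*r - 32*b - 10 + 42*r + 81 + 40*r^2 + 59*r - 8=b*(-20*r - 28) + 40*r^2 + 101*r + 63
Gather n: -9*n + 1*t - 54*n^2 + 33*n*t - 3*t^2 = -54*n^2 + n*(33*t - 9) - 3*t^2 + t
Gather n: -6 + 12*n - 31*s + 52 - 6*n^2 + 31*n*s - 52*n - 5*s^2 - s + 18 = -6*n^2 + n*(31*s - 40) - 5*s^2 - 32*s + 64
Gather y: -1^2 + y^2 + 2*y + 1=y^2 + 2*y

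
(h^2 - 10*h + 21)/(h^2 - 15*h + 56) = (h - 3)/(h - 8)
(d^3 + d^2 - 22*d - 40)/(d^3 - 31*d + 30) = (d^2 + 6*d + 8)/(d^2 + 5*d - 6)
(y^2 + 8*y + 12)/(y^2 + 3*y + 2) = (y + 6)/(y + 1)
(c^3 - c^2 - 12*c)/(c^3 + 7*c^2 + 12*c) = (c - 4)/(c + 4)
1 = 1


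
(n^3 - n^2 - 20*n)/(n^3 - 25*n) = (n + 4)/(n + 5)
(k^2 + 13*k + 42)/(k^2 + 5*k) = (k^2 + 13*k + 42)/(k*(k + 5))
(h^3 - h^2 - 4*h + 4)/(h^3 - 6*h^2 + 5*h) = (h^2 - 4)/(h*(h - 5))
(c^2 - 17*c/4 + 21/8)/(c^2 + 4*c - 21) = (8*c^2 - 34*c + 21)/(8*(c^2 + 4*c - 21))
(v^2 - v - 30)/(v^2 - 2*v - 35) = (v - 6)/(v - 7)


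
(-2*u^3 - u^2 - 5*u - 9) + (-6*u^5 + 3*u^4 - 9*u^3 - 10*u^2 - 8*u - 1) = -6*u^5 + 3*u^4 - 11*u^3 - 11*u^2 - 13*u - 10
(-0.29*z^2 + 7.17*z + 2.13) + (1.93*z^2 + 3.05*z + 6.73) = 1.64*z^2 + 10.22*z + 8.86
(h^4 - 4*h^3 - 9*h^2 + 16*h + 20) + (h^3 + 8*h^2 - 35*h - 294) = h^4 - 3*h^3 - h^2 - 19*h - 274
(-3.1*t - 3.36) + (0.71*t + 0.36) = -2.39*t - 3.0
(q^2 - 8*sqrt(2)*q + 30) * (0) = 0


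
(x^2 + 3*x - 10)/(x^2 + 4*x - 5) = (x - 2)/(x - 1)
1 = 1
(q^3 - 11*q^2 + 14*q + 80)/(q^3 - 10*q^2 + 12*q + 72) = (q^2 - 13*q + 40)/(q^2 - 12*q + 36)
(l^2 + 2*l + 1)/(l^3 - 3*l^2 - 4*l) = (l + 1)/(l*(l - 4))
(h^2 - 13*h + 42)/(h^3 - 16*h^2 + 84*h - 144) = (h - 7)/(h^2 - 10*h + 24)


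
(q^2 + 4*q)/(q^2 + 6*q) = (q + 4)/(q + 6)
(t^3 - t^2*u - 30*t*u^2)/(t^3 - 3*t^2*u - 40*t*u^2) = (t - 6*u)/(t - 8*u)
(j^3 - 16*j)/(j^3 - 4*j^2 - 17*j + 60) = j*(j - 4)/(j^2 - 8*j + 15)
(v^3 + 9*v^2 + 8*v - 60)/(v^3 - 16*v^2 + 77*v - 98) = (v^2 + 11*v + 30)/(v^2 - 14*v + 49)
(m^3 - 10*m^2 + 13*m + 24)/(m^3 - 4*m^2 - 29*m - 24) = (m - 3)/(m + 3)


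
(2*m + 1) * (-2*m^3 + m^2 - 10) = -4*m^4 + m^2 - 20*m - 10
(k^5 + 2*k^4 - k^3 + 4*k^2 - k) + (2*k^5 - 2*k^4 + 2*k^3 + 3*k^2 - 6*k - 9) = 3*k^5 + k^3 + 7*k^2 - 7*k - 9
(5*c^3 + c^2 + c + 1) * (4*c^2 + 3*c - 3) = 20*c^5 + 19*c^4 - 8*c^3 + 4*c^2 - 3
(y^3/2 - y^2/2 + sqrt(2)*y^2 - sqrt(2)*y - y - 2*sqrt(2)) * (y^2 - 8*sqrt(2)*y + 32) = y^5/2 - 3*sqrt(2)*y^4 - y^4/2 - y^3 + 3*sqrt(2)*y^3 + 38*sqrt(2)*y^2 - 32*sqrt(2)*y - 64*sqrt(2)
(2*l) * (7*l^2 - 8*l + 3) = 14*l^3 - 16*l^2 + 6*l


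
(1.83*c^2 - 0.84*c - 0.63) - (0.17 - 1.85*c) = 1.83*c^2 + 1.01*c - 0.8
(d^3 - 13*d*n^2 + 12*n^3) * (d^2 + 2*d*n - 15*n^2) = d^5 + 2*d^4*n - 28*d^3*n^2 - 14*d^2*n^3 + 219*d*n^4 - 180*n^5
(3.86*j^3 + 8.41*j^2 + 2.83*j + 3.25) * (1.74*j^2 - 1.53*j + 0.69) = 6.7164*j^5 + 8.7276*j^4 - 5.2797*j^3 + 7.128*j^2 - 3.0198*j + 2.2425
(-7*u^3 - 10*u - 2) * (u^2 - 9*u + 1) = -7*u^5 + 63*u^4 - 17*u^3 + 88*u^2 + 8*u - 2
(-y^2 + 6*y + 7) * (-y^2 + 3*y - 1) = y^4 - 9*y^3 + 12*y^2 + 15*y - 7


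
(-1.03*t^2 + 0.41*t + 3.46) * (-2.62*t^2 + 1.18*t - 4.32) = 2.6986*t^4 - 2.2896*t^3 - 4.1318*t^2 + 2.3116*t - 14.9472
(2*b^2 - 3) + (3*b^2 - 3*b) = 5*b^2 - 3*b - 3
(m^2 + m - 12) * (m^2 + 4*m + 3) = m^4 + 5*m^3 - 5*m^2 - 45*m - 36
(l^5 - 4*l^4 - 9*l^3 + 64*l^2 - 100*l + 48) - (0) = l^5 - 4*l^4 - 9*l^3 + 64*l^2 - 100*l + 48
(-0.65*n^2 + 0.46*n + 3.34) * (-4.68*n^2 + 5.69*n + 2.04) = 3.042*n^4 - 5.8513*n^3 - 14.3398*n^2 + 19.943*n + 6.8136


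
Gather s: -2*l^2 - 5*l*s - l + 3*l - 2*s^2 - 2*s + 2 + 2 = -2*l^2 + 2*l - 2*s^2 + s*(-5*l - 2) + 4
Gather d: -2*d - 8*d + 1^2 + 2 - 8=-10*d - 5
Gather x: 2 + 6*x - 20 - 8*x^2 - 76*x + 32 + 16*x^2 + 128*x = 8*x^2 + 58*x + 14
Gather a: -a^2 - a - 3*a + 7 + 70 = -a^2 - 4*a + 77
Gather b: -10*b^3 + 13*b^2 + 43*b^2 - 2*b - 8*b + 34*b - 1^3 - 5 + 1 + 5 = -10*b^3 + 56*b^2 + 24*b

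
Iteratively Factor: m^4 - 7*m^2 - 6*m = (m - 3)*(m^3 + 3*m^2 + 2*m) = (m - 3)*(m + 1)*(m^2 + 2*m) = m*(m - 3)*(m + 1)*(m + 2)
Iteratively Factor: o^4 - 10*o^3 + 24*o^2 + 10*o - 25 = (o + 1)*(o^3 - 11*o^2 + 35*o - 25) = (o - 5)*(o + 1)*(o^2 - 6*o + 5) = (o - 5)*(o - 1)*(o + 1)*(o - 5)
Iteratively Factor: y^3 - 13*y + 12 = (y - 3)*(y^2 + 3*y - 4) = (y - 3)*(y + 4)*(y - 1)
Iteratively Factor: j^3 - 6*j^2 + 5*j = (j - 5)*(j^2 - j) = j*(j - 5)*(j - 1)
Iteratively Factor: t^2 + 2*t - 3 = (t - 1)*(t + 3)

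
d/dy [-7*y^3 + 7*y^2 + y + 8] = -21*y^2 + 14*y + 1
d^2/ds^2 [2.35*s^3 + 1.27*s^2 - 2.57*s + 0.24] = 14.1*s + 2.54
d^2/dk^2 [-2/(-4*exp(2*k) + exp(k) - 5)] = 2*((1 - 16*exp(k))*(4*exp(2*k) - exp(k) + 5) + 2*(8*exp(k) - 1)^2*exp(k))*exp(k)/(4*exp(2*k) - exp(k) + 5)^3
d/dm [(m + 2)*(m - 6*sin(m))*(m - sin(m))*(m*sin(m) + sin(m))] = -(m + 1)*(m + 2)*(m - 6*sin(m))*(cos(m) - 1)*sin(m) - (m + 1)*(m + 2)*(m - sin(m))*(6*cos(m) - 1)*sin(m) + (m + 1)*(m - 6*sin(m))*(m - sin(m))*sin(m) + (m + 2)*(m - 6*sin(m))*(m - sin(m))*(m*cos(m) + sqrt(2)*sin(m + pi/4))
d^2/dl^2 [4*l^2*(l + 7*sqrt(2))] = 24*l + 56*sqrt(2)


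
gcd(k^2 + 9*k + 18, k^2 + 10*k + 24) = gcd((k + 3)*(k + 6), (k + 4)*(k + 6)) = k + 6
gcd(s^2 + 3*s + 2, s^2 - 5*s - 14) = s + 2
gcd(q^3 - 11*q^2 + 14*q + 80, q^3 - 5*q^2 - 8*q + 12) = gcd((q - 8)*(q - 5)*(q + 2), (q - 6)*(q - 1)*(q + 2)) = q + 2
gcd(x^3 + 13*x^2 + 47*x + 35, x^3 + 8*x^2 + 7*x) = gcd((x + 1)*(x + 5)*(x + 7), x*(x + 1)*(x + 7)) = x^2 + 8*x + 7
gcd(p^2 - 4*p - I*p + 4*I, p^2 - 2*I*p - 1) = p - I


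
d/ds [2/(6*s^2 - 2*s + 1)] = 4*(1 - 6*s)/(6*s^2 - 2*s + 1)^2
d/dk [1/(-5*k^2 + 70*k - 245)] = 2*(k - 7)/(5*(k^2 - 14*k + 49)^2)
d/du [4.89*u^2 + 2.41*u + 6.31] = 9.78*u + 2.41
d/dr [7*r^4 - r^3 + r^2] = r*(28*r^2 - 3*r + 2)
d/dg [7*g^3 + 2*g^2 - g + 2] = 21*g^2 + 4*g - 1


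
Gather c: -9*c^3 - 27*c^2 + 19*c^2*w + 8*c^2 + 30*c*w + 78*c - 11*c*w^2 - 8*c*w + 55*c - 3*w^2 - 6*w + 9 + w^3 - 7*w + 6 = -9*c^3 + c^2*(19*w - 19) + c*(-11*w^2 + 22*w + 133) + w^3 - 3*w^2 - 13*w + 15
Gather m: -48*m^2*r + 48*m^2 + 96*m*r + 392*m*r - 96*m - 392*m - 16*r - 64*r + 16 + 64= m^2*(48 - 48*r) + m*(488*r - 488) - 80*r + 80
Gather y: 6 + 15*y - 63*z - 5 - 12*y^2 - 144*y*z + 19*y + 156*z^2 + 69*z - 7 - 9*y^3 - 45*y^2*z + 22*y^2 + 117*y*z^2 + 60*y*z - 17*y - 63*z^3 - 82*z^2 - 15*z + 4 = -9*y^3 + y^2*(10 - 45*z) + y*(117*z^2 - 84*z + 17) - 63*z^3 + 74*z^2 - 9*z - 2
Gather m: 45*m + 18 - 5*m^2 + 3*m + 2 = -5*m^2 + 48*m + 20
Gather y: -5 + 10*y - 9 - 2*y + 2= 8*y - 12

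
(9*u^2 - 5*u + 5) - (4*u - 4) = 9*u^2 - 9*u + 9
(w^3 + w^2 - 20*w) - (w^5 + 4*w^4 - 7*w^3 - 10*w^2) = -w^5 - 4*w^4 + 8*w^3 + 11*w^2 - 20*w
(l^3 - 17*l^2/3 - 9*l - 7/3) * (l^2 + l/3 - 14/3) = l^5 - 16*l^4/3 - 140*l^3/9 + 190*l^2/9 + 371*l/9 + 98/9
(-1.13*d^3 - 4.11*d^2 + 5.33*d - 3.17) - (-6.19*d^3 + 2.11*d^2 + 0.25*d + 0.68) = 5.06*d^3 - 6.22*d^2 + 5.08*d - 3.85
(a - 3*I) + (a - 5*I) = 2*a - 8*I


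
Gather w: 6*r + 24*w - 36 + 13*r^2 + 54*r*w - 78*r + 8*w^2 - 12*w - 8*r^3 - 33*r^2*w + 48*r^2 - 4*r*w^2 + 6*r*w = -8*r^3 + 61*r^2 - 72*r + w^2*(8 - 4*r) + w*(-33*r^2 + 60*r + 12) - 36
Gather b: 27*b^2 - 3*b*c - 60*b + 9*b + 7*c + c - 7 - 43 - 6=27*b^2 + b*(-3*c - 51) + 8*c - 56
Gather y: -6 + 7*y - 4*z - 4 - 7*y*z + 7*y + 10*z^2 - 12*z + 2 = y*(14 - 7*z) + 10*z^2 - 16*z - 8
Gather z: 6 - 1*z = 6 - z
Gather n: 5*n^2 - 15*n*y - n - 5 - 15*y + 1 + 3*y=5*n^2 + n*(-15*y - 1) - 12*y - 4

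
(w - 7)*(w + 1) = w^2 - 6*w - 7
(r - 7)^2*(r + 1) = r^3 - 13*r^2 + 35*r + 49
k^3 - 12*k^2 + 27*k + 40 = (k - 8)*(k - 5)*(k + 1)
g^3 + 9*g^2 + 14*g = g*(g + 2)*(g + 7)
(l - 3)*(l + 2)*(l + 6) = l^3 + 5*l^2 - 12*l - 36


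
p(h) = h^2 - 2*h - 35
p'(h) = 2*h - 2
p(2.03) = -34.94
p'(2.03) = 2.06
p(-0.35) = -34.18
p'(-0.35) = -2.70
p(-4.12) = -9.79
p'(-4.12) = -10.24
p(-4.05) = -10.50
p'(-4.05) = -10.10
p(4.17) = -25.95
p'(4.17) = 6.34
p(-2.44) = -24.17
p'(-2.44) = -6.88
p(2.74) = -32.97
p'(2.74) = 3.48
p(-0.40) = -34.04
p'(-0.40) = -2.80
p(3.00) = -32.00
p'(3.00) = 4.00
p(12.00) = 85.00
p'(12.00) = 22.00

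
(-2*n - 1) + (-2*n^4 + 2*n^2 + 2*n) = -2*n^4 + 2*n^2 - 1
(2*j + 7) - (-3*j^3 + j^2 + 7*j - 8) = 3*j^3 - j^2 - 5*j + 15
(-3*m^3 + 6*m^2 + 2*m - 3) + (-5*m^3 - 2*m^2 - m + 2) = -8*m^3 + 4*m^2 + m - 1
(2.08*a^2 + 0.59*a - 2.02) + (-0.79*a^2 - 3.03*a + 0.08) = 1.29*a^2 - 2.44*a - 1.94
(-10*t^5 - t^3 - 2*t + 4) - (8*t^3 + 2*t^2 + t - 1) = -10*t^5 - 9*t^3 - 2*t^2 - 3*t + 5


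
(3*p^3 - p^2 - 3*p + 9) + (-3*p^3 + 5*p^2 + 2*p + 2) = 4*p^2 - p + 11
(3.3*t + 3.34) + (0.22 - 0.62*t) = 2.68*t + 3.56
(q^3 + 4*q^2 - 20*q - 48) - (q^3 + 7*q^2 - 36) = -3*q^2 - 20*q - 12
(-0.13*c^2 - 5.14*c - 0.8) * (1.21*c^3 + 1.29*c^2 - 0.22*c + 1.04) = -0.1573*c^5 - 6.3871*c^4 - 7.57*c^3 - 0.0364*c^2 - 5.1696*c - 0.832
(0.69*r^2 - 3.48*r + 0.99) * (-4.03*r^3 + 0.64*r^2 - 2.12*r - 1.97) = -2.7807*r^5 + 14.466*r^4 - 7.6797*r^3 + 6.6519*r^2 + 4.7568*r - 1.9503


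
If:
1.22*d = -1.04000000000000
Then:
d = -0.85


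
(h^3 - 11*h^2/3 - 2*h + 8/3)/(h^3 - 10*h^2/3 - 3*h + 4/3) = (3*h - 2)/(3*h - 1)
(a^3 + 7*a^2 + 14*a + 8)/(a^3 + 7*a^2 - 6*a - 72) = (a^2 + 3*a + 2)/(a^2 + 3*a - 18)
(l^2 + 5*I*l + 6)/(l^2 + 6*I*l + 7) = (l + 6*I)/(l + 7*I)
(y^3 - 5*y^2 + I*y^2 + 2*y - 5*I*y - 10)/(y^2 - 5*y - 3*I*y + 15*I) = (y^2 + I*y + 2)/(y - 3*I)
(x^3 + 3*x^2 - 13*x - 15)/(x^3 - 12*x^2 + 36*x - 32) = (x^3 + 3*x^2 - 13*x - 15)/(x^3 - 12*x^2 + 36*x - 32)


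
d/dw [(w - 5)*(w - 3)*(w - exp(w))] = (1 - exp(w))*(w - 5)*(w - 3) + (w - 5)*(w - exp(w)) + (w - 3)*(w - exp(w))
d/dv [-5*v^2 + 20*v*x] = -10*v + 20*x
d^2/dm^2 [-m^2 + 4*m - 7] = -2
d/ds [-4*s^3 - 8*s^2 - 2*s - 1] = -12*s^2 - 16*s - 2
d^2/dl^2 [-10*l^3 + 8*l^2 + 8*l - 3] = 16 - 60*l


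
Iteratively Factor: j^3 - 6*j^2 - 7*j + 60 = (j - 4)*(j^2 - 2*j - 15) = (j - 4)*(j + 3)*(j - 5)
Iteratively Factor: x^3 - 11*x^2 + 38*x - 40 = (x - 5)*(x^2 - 6*x + 8) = (x - 5)*(x - 2)*(x - 4)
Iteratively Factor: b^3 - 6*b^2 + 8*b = (b - 2)*(b^2 - 4*b) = b*(b - 2)*(b - 4)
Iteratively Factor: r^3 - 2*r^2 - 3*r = (r)*(r^2 - 2*r - 3) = r*(r - 3)*(r + 1)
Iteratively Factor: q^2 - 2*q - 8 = (q - 4)*(q + 2)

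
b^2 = b^2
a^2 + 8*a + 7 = (a + 1)*(a + 7)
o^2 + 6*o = o*(o + 6)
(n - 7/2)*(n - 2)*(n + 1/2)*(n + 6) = n^4 + n^3 - 103*n^2/4 + 29*n + 21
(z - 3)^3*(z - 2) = z^4 - 11*z^3 + 45*z^2 - 81*z + 54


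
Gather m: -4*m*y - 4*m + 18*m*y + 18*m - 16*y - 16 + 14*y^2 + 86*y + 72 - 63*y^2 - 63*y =m*(14*y + 14) - 49*y^2 + 7*y + 56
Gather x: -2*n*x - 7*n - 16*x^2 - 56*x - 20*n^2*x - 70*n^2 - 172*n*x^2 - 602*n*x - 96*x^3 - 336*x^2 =-70*n^2 - 7*n - 96*x^3 + x^2*(-172*n - 352) + x*(-20*n^2 - 604*n - 56)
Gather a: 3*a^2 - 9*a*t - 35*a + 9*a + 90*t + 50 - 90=3*a^2 + a*(-9*t - 26) + 90*t - 40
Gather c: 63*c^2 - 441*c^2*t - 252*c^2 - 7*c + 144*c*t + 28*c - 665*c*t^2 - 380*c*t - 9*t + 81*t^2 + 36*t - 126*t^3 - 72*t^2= c^2*(-441*t - 189) + c*(-665*t^2 - 236*t + 21) - 126*t^3 + 9*t^2 + 27*t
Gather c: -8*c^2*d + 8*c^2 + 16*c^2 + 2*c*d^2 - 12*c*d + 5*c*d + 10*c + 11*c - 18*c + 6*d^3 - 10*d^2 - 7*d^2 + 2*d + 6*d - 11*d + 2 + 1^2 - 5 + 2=c^2*(24 - 8*d) + c*(2*d^2 - 7*d + 3) + 6*d^3 - 17*d^2 - 3*d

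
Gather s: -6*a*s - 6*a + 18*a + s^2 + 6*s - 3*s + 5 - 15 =12*a + s^2 + s*(3 - 6*a) - 10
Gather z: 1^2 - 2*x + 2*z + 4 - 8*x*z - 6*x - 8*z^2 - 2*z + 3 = -8*x*z - 8*x - 8*z^2 + 8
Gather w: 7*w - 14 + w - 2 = 8*w - 16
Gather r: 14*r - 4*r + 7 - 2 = 10*r + 5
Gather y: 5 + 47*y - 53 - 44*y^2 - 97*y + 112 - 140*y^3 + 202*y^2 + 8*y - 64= -140*y^3 + 158*y^2 - 42*y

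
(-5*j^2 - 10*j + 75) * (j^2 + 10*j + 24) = -5*j^4 - 60*j^3 - 145*j^2 + 510*j + 1800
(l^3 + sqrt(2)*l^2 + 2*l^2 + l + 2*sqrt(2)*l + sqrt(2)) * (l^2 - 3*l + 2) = l^5 - l^4 + sqrt(2)*l^4 - 3*l^3 - sqrt(2)*l^3 - 3*sqrt(2)*l^2 + l^2 + sqrt(2)*l + 2*l + 2*sqrt(2)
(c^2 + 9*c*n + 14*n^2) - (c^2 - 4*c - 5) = 9*c*n + 4*c + 14*n^2 + 5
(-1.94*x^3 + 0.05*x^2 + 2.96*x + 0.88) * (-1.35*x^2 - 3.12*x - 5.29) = 2.619*x^5 + 5.9853*x^4 + 6.1106*x^3 - 10.6877*x^2 - 18.404*x - 4.6552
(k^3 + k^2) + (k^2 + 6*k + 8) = k^3 + 2*k^2 + 6*k + 8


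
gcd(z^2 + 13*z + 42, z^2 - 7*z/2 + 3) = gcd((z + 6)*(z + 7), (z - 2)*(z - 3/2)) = 1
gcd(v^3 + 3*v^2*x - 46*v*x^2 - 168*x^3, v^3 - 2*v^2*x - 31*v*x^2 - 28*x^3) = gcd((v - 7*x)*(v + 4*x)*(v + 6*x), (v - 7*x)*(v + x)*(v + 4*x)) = -v^2 + 3*v*x + 28*x^2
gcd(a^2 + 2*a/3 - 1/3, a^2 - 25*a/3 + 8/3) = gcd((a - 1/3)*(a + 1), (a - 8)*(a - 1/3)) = a - 1/3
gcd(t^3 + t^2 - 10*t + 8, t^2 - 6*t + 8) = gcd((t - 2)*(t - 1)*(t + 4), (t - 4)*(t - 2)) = t - 2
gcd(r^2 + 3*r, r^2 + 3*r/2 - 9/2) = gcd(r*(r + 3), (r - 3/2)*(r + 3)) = r + 3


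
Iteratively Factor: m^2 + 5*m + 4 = (m + 1)*(m + 4)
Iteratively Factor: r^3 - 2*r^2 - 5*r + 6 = (r - 1)*(r^2 - r - 6) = (r - 1)*(r + 2)*(r - 3)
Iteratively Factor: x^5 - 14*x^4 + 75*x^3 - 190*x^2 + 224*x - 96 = (x - 3)*(x^4 - 11*x^3 + 42*x^2 - 64*x + 32) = (x - 4)*(x - 3)*(x^3 - 7*x^2 + 14*x - 8) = (x - 4)*(x - 3)*(x - 1)*(x^2 - 6*x + 8) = (x - 4)^2*(x - 3)*(x - 1)*(x - 2)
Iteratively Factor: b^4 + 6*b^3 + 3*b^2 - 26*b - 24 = (b + 3)*(b^3 + 3*b^2 - 6*b - 8) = (b + 1)*(b + 3)*(b^2 + 2*b - 8) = (b - 2)*(b + 1)*(b + 3)*(b + 4)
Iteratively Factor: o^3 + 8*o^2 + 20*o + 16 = (o + 2)*(o^2 + 6*o + 8) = (o + 2)^2*(o + 4)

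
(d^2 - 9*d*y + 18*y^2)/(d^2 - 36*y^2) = (d - 3*y)/(d + 6*y)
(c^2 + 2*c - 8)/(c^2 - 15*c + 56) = (c^2 + 2*c - 8)/(c^2 - 15*c + 56)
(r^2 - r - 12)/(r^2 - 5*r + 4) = (r + 3)/(r - 1)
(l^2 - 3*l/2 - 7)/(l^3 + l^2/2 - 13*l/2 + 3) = (2*l^2 - 3*l - 14)/(2*l^3 + l^2 - 13*l + 6)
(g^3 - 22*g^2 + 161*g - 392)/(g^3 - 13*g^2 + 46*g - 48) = (g^2 - 14*g + 49)/(g^2 - 5*g + 6)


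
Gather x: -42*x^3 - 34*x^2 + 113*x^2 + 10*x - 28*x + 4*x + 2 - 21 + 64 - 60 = -42*x^3 + 79*x^2 - 14*x - 15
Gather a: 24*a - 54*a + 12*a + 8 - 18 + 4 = -18*a - 6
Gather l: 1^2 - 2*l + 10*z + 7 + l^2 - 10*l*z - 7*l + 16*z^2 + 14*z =l^2 + l*(-10*z - 9) + 16*z^2 + 24*z + 8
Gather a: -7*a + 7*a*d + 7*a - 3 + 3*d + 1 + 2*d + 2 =7*a*d + 5*d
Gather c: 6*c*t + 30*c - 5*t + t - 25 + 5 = c*(6*t + 30) - 4*t - 20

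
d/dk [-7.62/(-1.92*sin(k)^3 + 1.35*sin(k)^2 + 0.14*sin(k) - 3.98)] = (-43.8912*sin(k)^2 + 20.574*sin(k) + 1.0668)*cos(k)/(1.92*sin(k)^3 - 1.35*sin(k)^2 - 0.14*sin(k) + 3.98)^2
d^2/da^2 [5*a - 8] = 0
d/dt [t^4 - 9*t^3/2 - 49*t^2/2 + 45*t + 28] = 4*t^3 - 27*t^2/2 - 49*t + 45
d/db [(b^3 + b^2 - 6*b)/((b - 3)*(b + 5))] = (b^4 + 4*b^3 - 37*b^2 - 30*b + 90)/(b^4 + 4*b^3 - 26*b^2 - 60*b + 225)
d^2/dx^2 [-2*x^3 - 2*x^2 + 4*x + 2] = -12*x - 4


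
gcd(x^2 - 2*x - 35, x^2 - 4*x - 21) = x - 7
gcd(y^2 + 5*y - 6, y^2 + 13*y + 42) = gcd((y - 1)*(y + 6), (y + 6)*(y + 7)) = y + 6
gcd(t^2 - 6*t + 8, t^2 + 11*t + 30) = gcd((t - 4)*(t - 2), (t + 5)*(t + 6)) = 1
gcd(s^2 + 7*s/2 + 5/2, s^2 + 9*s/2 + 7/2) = s + 1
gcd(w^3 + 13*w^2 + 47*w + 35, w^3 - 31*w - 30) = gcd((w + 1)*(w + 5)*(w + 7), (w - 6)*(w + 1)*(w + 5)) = w^2 + 6*w + 5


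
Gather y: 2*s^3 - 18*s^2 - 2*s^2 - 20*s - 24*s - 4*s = 2*s^3 - 20*s^2 - 48*s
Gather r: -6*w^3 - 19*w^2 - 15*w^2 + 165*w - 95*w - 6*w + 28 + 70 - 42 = -6*w^3 - 34*w^2 + 64*w + 56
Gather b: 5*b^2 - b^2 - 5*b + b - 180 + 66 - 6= 4*b^2 - 4*b - 120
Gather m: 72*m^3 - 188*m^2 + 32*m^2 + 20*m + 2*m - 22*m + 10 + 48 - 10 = 72*m^3 - 156*m^2 + 48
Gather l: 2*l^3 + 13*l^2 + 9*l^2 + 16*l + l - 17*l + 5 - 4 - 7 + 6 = 2*l^3 + 22*l^2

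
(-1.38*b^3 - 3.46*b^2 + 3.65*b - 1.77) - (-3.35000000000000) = -1.38*b^3 - 3.46*b^2 + 3.65*b + 1.58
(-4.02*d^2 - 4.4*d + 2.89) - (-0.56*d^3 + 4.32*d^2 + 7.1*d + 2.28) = 0.56*d^3 - 8.34*d^2 - 11.5*d + 0.61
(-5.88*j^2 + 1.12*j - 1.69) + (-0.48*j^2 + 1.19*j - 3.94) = -6.36*j^2 + 2.31*j - 5.63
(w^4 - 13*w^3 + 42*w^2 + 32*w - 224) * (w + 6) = w^5 - 7*w^4 - 36*w^3 + 284*w^2 - 32*w - 1344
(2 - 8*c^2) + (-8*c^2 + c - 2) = -16*c^2 + c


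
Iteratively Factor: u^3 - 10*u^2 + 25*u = (u - 5)*(u^2 - 5*u) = (u - 5)^2*(u)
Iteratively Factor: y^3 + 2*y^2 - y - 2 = (y - 1)*(y^2 + 3*y + 2) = (y - 1)*(y + 1)*(y + 2)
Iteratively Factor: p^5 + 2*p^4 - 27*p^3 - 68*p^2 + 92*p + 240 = (p + 4)*(p^4 - 2*p^3 - 19*p^2 + 8*p + 60) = (p + 2)*(p + 4)*(p^3 - 4*p^2 - 11*p + 30) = (p - 5)*(p + 2)*(p + 4)*(p^2 + p - 6) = (p - 5)*(p + 2)*(p + 3)*(p + 4)*(p - 2)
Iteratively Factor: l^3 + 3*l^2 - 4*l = (l - 1)*(l^2 + 4*l) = l*(l - 1)*(l + 4)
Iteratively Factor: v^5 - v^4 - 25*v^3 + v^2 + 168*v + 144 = (v - 4)*(v^4 + 3*v^3 - 13*v^2 - 51*v - 36) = (v - 4)*(v + 3)*(v^3 - 13*v - 12) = (v - 4)*(v + 1)*(v + 3)*(v^2 - v - 12) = (v - 4)^2*(v + 1)*(v + 3)*(v + 3)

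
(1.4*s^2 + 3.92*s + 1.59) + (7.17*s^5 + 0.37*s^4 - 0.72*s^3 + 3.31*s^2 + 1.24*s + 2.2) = 7.17*s^5 + 0.37*s^4 - 0.72*s^3 + 4.71*s^2 + 5.16*s + 3.79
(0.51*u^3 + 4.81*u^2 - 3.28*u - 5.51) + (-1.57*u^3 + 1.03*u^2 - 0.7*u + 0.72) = -1.06*u^3 + 5.84*u^2 - 3.98*u - 4.79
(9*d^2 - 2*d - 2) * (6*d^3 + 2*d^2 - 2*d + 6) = 54*d^5 + 6*d^4 - 34*d^3 + 54*d^2 - 8*d - 12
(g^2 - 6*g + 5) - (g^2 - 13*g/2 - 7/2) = g/2 + 17/2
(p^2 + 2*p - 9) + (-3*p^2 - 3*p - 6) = -2*p^2 - p - 15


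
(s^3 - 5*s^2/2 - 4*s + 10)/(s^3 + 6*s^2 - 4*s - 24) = (s - 5/2)/(s + 6)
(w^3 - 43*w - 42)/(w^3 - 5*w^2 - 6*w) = (w^2 - w - 42)/(w*(w - 6))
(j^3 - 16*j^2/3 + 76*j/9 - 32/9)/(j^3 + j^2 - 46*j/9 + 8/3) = (3*j^2 - 14*j + 16)/(3*j^2 + 5*j - 12)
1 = 1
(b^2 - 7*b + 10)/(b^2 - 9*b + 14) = (b - 5)/(b - 7)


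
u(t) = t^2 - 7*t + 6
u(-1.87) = 22.59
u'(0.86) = -5.28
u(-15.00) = 336.00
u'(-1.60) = -10.20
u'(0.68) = -5.64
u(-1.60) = 19.76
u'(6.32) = 5.64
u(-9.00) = 150.00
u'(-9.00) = -25.00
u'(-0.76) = -8.52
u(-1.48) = 18.55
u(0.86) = 0.72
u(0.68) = 1.70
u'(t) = 2*t - 7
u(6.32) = 1.70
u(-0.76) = 11.90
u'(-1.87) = -10.74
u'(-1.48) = -9.96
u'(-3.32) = -13.64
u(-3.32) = 40.26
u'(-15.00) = -37.00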